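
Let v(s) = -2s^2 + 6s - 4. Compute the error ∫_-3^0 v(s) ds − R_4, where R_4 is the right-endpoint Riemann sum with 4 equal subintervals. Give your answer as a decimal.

-12.9375

Exact integral: ∫_-3^0 v(s) ds = -57.
R_4 = -44.0625.
Error = -57 − (-44.0625) = -12.9375.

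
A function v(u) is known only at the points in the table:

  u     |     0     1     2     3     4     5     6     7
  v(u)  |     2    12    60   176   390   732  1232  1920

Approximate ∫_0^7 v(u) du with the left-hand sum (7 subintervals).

2604

Δu = 1.
Sum = 1·[2 + 12 + 60 + 176 + 390 + 732 + 1232] = 2604.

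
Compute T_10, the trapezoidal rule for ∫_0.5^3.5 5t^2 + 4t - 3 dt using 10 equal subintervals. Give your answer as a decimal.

86.475

Δt = (3.5 − 0.5)/10 = 0.3.
f(0.5) = 0.25, f(0.8) = 3.4, f(1.1) = 7.45, f(1.4) = 12.4, f(1.7) = 18.25, f(2) = 25, f(2.3) = 32.65, f(2.6) = 41.2, f(2.9) = 50.65, f(3.2) = 61, f(3.5) = 72.25.
T_10 = (Δt/2)·[f(t_0) + 2f(t_1) + ... + 2f(t_{9}) + f(t_10)].
Sum = 86.475.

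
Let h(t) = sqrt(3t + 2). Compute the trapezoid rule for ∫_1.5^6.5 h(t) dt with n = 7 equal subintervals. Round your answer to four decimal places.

18.4598

Δt = (6.5 − 1.5)/7 = 5/7.
h(1.5) ≈ 2.5495, h(31/14) ≈ 2.9399, h(41/14) ≈ 3.2842, h(51/14) ≈ 3.5956, h(61/14) ≈ 3.8822, h(71/14) ≈ 4.1490, h(81/14) ≈ 4.3997, h(6.5) ≈ 4.6368.
T_7 = (Δt/2)·[h(t_0) + 2h(t_1) + ... + 2h(t_{6}) + h(t_7)].
Sum ≈ 18.4598.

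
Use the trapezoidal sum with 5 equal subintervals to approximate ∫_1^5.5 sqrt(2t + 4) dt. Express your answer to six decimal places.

14.455836

Δt = (5.5 − 1)/5 = 0.9.
f(1) ≈ 2.449490, f(1.9) ≈ 2.792848, f(2.8) ≈ 3.098387, f(3.7) ≈ 3.376389, f(4.6) ≈ 3.633180, f(5.5) ≈ 3.872983.
T_5 = (Δt/2)·[f(t_0) + 2f(t_1) + ... + 2f(t_{4}) + f(t_5)].
Sum ≈ 14.455836.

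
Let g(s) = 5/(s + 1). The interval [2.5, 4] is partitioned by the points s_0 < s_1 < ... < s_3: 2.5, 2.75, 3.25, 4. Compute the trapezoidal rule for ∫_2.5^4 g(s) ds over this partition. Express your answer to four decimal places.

Subinterval widths: 0.25, 0.5, 0.75.
g(2.5) = 10/7, g(2.75) = 4/3, g(3.25) = 20/17, g(4) = 1.
On each subinterval the trapezoid contributes (Δs_i/2)·[g(s_{i-1}) + g(s_i)].
Sum ≈ 1.7889.

1.7889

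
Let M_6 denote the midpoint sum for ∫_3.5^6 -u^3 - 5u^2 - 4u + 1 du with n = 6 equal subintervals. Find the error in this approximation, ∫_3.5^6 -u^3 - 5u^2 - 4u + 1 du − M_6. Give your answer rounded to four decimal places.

-0.6963

Exact integral: ∫_3.5^6 f(u) du ≈ -620.026042.
M_6 ≈ -619.329789.
Error ≈ -620.026042 − (-619.329789) ≈ -0.6963.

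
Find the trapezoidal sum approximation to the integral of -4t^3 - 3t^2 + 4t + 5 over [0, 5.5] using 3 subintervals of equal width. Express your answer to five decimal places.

Δt = (5.5 − 0)/3 = 11/6.
f(0) = 5, f(11/6) = -2419/108, f(11/3) = -5882/27, f(5.5) = -729.25.
T_3 = (Δt/2)·[f(t_0) + 2f(t_1) + 2f(t_2) + f(t_3)].
Sum ≈ -1104.35417.

-1104.35417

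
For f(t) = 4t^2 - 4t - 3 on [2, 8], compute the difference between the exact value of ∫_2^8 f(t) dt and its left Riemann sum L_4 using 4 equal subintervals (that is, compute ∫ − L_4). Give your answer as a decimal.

Exact integral: ∫_2^8 f(t) dt = 534.
L_4 = 381.
Error = 534 − 381 = 153.

153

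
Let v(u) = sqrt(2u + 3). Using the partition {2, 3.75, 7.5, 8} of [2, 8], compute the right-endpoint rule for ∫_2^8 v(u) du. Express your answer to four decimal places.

23.7600

Subinterval widths: 1.75, 3.75, 0.5.
Right endpoints: 3.75, 7.5, 8.
v(3.75) ≈ 3.2404, v(7.5) ≈ 4.2426, v(8) ≈ 4.3589.
Sum = Σ Δu_i · v(u_i).
Sum ≈ 23.7600.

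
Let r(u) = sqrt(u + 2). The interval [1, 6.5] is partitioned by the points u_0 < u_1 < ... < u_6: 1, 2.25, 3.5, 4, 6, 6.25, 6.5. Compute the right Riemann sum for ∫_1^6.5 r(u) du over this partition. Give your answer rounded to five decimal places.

13.83699

Subinterval widths: 1.25, 1.25, 0.5, 2, 0.25, 0.25.
Right endpoints: 2.25, 3.5, 4, 6, 6.25, 6.5.
r(2.25) ≈ 2.06155, r(3.5) ≈ 2.34521, r(4) ≈ 2.44949, r(6) ≈ 2.82843, r(6.25) ≈ 2.87228, r(6.5) ≈ 2.91548.
Sum = Σ Δu_i · r(u_i).
Sum ≈ 13.83699.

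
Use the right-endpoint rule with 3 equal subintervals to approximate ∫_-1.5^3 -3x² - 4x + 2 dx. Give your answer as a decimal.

-68.625

Δx = (3 − (-1.5))/3 = 1.5.
Right endpoints: 0, 1.5, 3.
f(0) = 2, f(1.5) = -10.75, f(3) = -37.
Sum = Δx · [f(0) + f(1.5) + f(3)].
Sum = -68.625.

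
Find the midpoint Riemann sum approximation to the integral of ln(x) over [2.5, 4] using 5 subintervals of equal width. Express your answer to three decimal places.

Δx = (4 − 2.5)/5 = 0.3.
Midpoints: 2.65, 2.95, 3.25, 3.55, 3.85.
f(2.65) ≈ 0.975, f(2.95) ≈ 1.082, f(3.25) ≈ 1.179, f(3.55) ≈ 1.267, f(3.85) ≈ 1.348.
Sum = Δx · [f(2.65) + f(2.95) + f(3.25) + f(3.55) + f(3.85)].
Sum ≈ 1.755.

1.755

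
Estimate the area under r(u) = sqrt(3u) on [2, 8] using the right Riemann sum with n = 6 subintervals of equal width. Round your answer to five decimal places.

24.06128

Δu = (8 − 2)/6 = 1.
Right endpoints: 3, 4, 5, 6, 7, 8.
r(3) ≈ 3.00000, r(4) ≈ 3.46410, r(5) ≈ 3.87298, r(6) ≈ 4.24264, r(7) ≈ 4.58258, r(8) ≈ 4.89898.
Sum = Δu · [r(3) + r(4) + r(5) + ...].
Sum ≈ 24.06128.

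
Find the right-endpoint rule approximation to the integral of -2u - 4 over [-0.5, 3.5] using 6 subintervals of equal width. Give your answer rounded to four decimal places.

Δu = (3.5 − (-0.5))/6 = 2/3.
Right endpoints: 1/6, 5/6, 1.5, 13/6, 17/6, 3.5.
f(1/6) = -13/3, f(5/6) = -17/3, f(1.5) = -7, f(13/6) = -25/3, f(17/6) = -29/3, f(3.5) = -11.
Sum = Δu · [f(1/6) + f(5/6) + f(1.5) + ...].
Sum ≈ -30.6667.

-30.6667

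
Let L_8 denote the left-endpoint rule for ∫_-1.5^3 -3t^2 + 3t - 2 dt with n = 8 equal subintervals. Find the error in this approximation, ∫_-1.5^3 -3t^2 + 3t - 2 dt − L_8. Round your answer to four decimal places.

-1.1865

Exact integral: ∫_-1.5^3 f(t) dt = -29.25.
L_8 ≈ -28.063477.
Error ≈ -29.25 − (-28.063477) ≈ -1.1865.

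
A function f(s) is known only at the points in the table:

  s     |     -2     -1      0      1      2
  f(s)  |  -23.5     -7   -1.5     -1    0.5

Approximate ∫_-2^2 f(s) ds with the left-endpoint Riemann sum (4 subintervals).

-33

Δs = 1.
Sum = 1·[(-23.5) + (-7) + (-1.5) + (-1)] = -33.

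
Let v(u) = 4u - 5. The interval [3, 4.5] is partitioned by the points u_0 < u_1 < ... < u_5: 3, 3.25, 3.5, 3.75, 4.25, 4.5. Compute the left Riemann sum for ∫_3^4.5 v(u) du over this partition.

Subinterval widths: 0.25, 0.25, 0.25, 0.5, 0.25.
Left endpoints: 3, 3.25, 3.5, 3.75, 4.25.
v(3) = 7, v(3.25) = 8, v(3.5) = 9, v(3.75) = 10, v(4.25) = 12.
Sum = Σ Δu_i · v(u_i).
Sum = 14.

14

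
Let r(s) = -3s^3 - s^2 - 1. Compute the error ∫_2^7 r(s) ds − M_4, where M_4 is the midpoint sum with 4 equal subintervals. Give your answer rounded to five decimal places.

Exact integral: ∫_2^7 r(s) ds ≈ -1905.4166667.
M_4 = -1878.3984375.
Error ≈ -1905.4166667 − (-1878.3984375) ≈ -27.01823.

-27.01823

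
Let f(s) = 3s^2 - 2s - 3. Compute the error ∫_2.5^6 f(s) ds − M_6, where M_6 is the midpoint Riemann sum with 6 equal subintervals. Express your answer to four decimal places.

Exact integral: ∫_2.5^6 f(s) ds = 160.125.
M_6 ≈ 159.827257.
Error ≈ 160.125 − 159.827257 ≈ 0.2977.

0.2977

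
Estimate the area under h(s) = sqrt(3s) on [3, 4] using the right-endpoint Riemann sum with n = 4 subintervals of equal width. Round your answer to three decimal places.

3.295

Δs = (4 − 3)/4 = 0.25.
Right endpoints: 3.25, 3.5, 3.75, 4.
h(3.25) ≈ 3.122, h(3.5) ≈ 3.240, h(3.75) ≈ 3.354, h(4) ≈ 3.464.
Sum = Δs · [h(3.25) + h(3.5) + h(3.75) + h(4)].
Sum ≈ 3.295.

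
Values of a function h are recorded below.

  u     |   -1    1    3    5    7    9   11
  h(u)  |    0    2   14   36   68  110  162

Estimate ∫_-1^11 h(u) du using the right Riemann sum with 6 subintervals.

784

Δu = 2.
Sum = 2·[2 + 14 + 36 + 68 + 110 + 162] = 784.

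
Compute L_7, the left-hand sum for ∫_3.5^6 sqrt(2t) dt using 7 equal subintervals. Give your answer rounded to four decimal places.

7.5359

Δt = (6 − 3.5)/7 = 5/14.
Left endpoints: 3.5, 27/7, 59/14, 32/7, 69/14, 37/7, 79/14.
f(3.5) ≈ 2.6458, f(27/7) ≈ 2.7775, f(59/14) ≈ 2.9032, f(32/7) ≈ 3.0237, f(69/14) ≈ 3.1396, f(37/7) ≈ 3.2514, f(79/14) ≈ 3.3594.
Sum = Δt · [f(3.5) + f(27/7) + f(59/14) + ...].
Sum ≈ 7.5359.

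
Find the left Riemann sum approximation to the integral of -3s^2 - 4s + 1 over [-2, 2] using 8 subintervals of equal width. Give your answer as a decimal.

-8.5

Δs = (2 − (-2))/8 = 0.5.
Left endpoints: -2, -1.5, -1, -0.5, 0, 0.5, 1, 1.5.
f(-2) = -3, f(-1.5) = 0.25, f(-1) = 2, f(-0.5) = 2.25, f(0) = 1, f(0.5) = -1.75, f(1) = -6, f(1.5) = -11.75.
Sum = Δs · [f(-2) + f(-1.5) + f(-1) + ...].
Sum = -8.5.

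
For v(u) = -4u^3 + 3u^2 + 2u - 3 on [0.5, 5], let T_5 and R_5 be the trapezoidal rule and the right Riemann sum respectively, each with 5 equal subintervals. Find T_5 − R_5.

187.3125

T_5 = -507.0375.
R_5 = -694.35.
T_5 − R_5 = 187.3125.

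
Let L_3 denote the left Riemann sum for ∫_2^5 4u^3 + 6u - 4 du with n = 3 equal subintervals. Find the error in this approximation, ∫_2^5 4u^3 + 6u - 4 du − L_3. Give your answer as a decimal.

222

Exact integral: ∫_2^5 f(u) du = 660.
L_3 = 438.
Error = 660 − 438 = 222.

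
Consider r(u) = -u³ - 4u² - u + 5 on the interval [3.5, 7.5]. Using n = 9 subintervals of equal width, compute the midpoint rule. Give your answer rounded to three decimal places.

Δu = (7.5 − 3.5)/9 = 4/9.
Midpoints: 67/18, 25/6, 83/18, 91/18, 5.5, 107/18, 115/18, 41/6, 131/18.
r(67/18) = -616519/5832, r(25/6) = -30445/216, r(83/18) = -1065527/5832, r(91/18) = -1350127/5832, r(5.5) = -287.875, r(107/18) = -2054879/5832, r(115/18) = -2481175/5832, r(41/6) = -109661/216, r(131/18) = -3496967/5832.
Sum = Δu · [r(67/18) + r(25/6) + r(83/18) + ...].
Sum ≈ -1259.484.

-1259.484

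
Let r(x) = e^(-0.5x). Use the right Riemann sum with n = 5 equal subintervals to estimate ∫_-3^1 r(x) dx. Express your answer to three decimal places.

6.303

Δx = (1 − (-3))/5 = 0.8.
Right endpoints: -2.2, -1.4, -0.6, 0.2, 1.
r(-2.2) ≈ 3.004, r(-1.4) ≈ 2.014, r(-0.6) ≈ 1.350, r(0.2) ≈ 0.905, r(1) ≈ 0.607.
Sum = Δx · [r(-2.2) + r(-1.4) + r(-0.6) + r(0.2) + r(1)].
Sum ≈ 6.303.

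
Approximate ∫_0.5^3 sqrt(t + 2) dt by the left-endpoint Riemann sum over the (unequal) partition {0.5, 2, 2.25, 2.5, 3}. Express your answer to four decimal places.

Subinterval widths: 1.5, 0.25, 0.25, 0.5.
Left endpoints: 0.5, 2, 2.25, 2.5.
f(0.5) ≈ 1.5811, f(2) ≈ 2.0000, f(2.25) ≈ 2.0616, f(2.5) ≈ 2.1213.
Sum = Σ Δt_i · f(t_i).
Sum ≈ 4.4478.

4.4478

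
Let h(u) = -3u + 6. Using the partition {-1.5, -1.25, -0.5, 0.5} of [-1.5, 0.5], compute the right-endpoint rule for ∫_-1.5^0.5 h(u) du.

12.5625

Subinterval widths: 0.25, 0.75, 1.
Right endpoints: -1.25, -0.5, 0.5.
h(-1.25) = 9.75, h(-0.5) = 7.5, h(0.5) = 4.5.
Sum = Σ Δu_i · h(u_i).
Sum = 12.5625.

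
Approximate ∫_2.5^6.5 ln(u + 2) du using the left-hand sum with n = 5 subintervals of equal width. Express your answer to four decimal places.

7.1623

Δu = (6.5 − 2.5)/5 = 0.8.
Left endpoints: 2.5, 3.3, 4.1, 4.9, 5.7.
f(2.5) ≈ 1.5041, f(3.3) ≈ 1.6677, f(4.1) ≈ 1.8083, f(4.9) ≈ 1.9315, f(5.7) ≈ 2.0412.
Sum = Δu · [f(2.5) + f(3.3) + f(4.1) + f(4.9) + f(5.7)].
Sum ≈ 7.1623.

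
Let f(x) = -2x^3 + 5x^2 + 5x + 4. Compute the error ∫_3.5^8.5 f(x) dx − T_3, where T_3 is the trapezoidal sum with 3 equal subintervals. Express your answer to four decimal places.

Exact integral: ∫_3.5^8.5 f(x) dx ≈ -1412.916667.
T_3 ≈ -1484.675926.
Error ≈ -1412.916667 − (-1484.675926) ≈ 71.7593.

71.7593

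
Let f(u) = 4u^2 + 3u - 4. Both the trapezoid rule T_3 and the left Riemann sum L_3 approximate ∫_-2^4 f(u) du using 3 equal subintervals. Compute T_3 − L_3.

T_3 = 106.
L_3 = 40.
T_3 − L_3 = 66.

66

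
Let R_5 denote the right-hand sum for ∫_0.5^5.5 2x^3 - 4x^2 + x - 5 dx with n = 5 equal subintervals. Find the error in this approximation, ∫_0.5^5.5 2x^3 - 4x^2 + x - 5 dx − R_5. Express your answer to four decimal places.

-120.4167

Exact integral: ∫_0.5^5.5 f(x) dx ≈ 225.833333.
R_5 = 346.25.
Error ≈ 225.833333 − 346.25 ≈ -120.4167.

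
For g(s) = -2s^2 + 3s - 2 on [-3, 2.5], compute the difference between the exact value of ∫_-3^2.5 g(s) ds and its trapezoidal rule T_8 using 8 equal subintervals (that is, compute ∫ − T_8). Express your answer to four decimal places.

0.8665

Exact integral: ∫_-3^2.5 g(s) ds ≈ -43.541667.
T_8 ≈ -44.408203.
Error ≈ -43.541667 − (-44.408203) ≈ 0.8665.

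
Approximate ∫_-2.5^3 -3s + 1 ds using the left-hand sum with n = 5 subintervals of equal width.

Δs = (3 − (-2.5))/5 = 1.1.
Left endpoints: -2.5, -1.4, -0.3, 0.8, 1.9.
f(-2.5) = 8.5, f(-1.4) = 5.2, f(-0.3) = 1.9, f(0.8) = -1.4, f(1.9) = -4.7.
Sum = Δs · [f(-2.5) + f(-1.4) + f(-0.3) + f(0.8) + f(1.9)].
Sum = 10.45.

10.45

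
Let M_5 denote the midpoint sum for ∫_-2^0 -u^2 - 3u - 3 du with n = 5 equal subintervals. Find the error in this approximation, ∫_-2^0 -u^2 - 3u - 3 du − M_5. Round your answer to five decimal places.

Exact integral: ∫_-2^0 f(u) du ≈ -2.6666667.
M_5 = -2.64.
Error ≈ -2.6666667 − (-2.64) ≈ -0.02667.

-0.02667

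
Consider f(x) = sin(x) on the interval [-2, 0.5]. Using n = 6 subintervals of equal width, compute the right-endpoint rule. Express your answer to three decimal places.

Δx = (0.5 − (-2))/6 = 5/12.
Right endpoints: -19/12, -7/6, -0.75, -1/3, 1/12, 0.5.
f(-19/12) ≈ -1.000, f(-7/6) ≈ -0.919, f(-0.75) ≈ -0.682, f(-1/3) ≈ -0.327, f(1/12) ≈ 0.083, f(0.5) ≈ 0.479.
Sum = Δx · [f(-19/12) + f(-7/6) + f(-0.75) + ...].
Sum ≈ -0.986.

-0.986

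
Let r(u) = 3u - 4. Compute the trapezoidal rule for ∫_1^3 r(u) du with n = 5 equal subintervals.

Δu = (3 − 1)/5 = 0.4.
r(1) = -1, r(1.4) = 0.2, r(1.8) = 1.4, r(2.2) = 2.6, r(2.6) = 3.8, r(3) = 5.
T_5 = (Δu/2)·[r(u_0) + 2r(u_1) + ... + 2r(u_{4}) + r(u_5)].
Sum = 4.

4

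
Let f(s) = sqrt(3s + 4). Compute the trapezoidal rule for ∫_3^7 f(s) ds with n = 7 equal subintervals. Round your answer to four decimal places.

Δs = (7 − 3)/7 = 4/7.
f(3) ≈ 3.6056, f(25/7) ≈ 3.8359, f(29/7) ≈ 4.0532, f(33/7) ≈ 4.2594, f(37/7) ≈ 4.4561, f(41/7) ≈ 4.6445, f(45/7) ≈ 4.8255, f(7) ≈ 5.0000.
T_7 = (Δs/2)·[f(s_0) + 2f(s_1) + ... + 2f(s_{6}) + f(s_7)].
Sum ≈ 17.3586.

17.3586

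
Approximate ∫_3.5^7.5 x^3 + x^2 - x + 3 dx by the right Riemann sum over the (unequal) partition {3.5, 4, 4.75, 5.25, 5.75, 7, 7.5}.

1052.51953125

Subinterval widths: 0.5, 0.75, 0.5, 0.5, 1.25, 0.5.
Right endpoints: 4, 4.75, 5.25, 5.75, 7, 7.5.
f(4) = 79, f(4.75) = 127.984375, f(5.25) = 170.015625, f(5.75) = 220.421875, f(7) = 388, f(7.5) = 473.625.
Sum = Σ Δx_i · f(x_i).
Sum = 1052.51953125.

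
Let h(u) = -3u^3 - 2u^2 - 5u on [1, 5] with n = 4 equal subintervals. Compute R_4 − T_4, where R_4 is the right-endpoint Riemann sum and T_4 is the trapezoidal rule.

R_4 = -850.
T_4 = -630.
R_4 − T_4 = -220.

-220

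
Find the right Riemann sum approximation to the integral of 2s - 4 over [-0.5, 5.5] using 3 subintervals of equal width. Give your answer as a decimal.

18

Δs = (5.5 − (-0.5))/3 = 2.
Right endpoints: 1.5, 3.5, 5.5.
f(1.5) = -1, f(3.5) = 3, f(5.5) = 7.
Sum = Δs · [f(1.5) + f(3.5) + f(5.5)].
Sum = 18.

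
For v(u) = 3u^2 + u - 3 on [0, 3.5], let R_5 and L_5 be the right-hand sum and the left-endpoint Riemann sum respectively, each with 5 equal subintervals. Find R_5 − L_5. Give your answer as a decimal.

R_5 = 53.445.
L_5 = 25.27.
R_5 − L_5 = 28.175.

28.175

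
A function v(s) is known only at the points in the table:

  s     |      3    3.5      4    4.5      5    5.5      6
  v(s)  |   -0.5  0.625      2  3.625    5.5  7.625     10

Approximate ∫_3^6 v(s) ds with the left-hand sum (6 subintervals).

Δs = 0.5.
Sum = 0.5·[(-0.5) + 0.625 + 2 + 3.625 + 5.5 + 7.625] = 9.4375.

9.4375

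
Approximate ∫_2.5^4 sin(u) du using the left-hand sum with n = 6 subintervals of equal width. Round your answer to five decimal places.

Δu = (4 − 2.5)/6 = 0.25.
Left endpoints: 2.5, 2.75, 3, 3.25, 3.5, 3.75.
f(2.5) ≈ 0.59847, f(2.75) ≈ 0.38166, f(3) ≈ 0.14112, f(3.25) ≈ -0.10820, f(3.5) ≈ -0.35078, f(3.75) ≈ -0.57156.
Sum = Δu · [f(2.5) + f(2.75) + f(3) + ...].
Sum ≈ 0.02268.

0.02268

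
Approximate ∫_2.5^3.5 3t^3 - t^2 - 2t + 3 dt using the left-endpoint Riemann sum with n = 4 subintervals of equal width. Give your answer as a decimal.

Δt = (3.5 − 2.5)/4 = 0.25.
Left endpoints: 2.5, 2.75, 3, 3.25.
f(2.5) = 38.625, f(2.75) = 52.328125, f(3) = 69, f(3.25) = 88.921875.
Sum = Δt · [f(2.5) + f(2.75) + f(3) + f(3.25)].
Sum = 62.21875.

62.21875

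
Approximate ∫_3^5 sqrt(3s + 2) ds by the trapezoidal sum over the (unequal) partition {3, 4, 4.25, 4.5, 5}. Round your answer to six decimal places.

7.464144

Subinterval widths: 1, 0.25, 0.25, 0.5.
f(3) ≈ 3.316625, f(4) ≈ 3.741657, f(4.25) ≈ 3.840573, f(4.5) ≈ 3.937004, f(5) ≈ 4.123106.
On each subinterval the trapezoid contributes (Δs_i/2)·[f(s_{i-1}) + f(s_i)].
Sum ≈ 7.464144.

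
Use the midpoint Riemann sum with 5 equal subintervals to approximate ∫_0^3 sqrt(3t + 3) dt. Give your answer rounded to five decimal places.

8.08931

Δt = (3 − 0)/5 = 0.6.
Midpoints: 0.3, 0.9, 1.5, 2.1, 2.7.
f(0.3) ≈ 1.97484, f(0.9) ≈ 2.38747, f(1.5) ≈ 2.73861, f(2.1) ≈ 3.04959, f(2.7) ≈ 3.33167.
Sum = Δt · [f(0.3) + f(0.9) + f(1.5) + f(2.1) + f(2.7)].
Sum ≈ 8.08931.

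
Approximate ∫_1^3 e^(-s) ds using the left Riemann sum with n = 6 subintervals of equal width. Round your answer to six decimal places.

0.374048

Δs = (3 − 1)/6 = 1/3.
Left endpoints: 1, 4/3, 5/3, 2, 7/3, 8/3.
f(1) ≈ 0.367879, f(4/3) ≈ 0.263597, f(5/3) ≈ 0.188876, f(2) ≈ 0.135335, f(7/3) ≈ 0.096972, f(8/3) ≈ 0.069483.
Sum = Δs · [f(1) + f(4/3) + f(5/3) + ...].
Sum ≈ 0.374048.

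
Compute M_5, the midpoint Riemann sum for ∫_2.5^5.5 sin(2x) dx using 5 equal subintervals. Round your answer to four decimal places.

0.1484

Δx = (5.5 − 2.5)/5 = 0.6.
Midpoints: 2.8, 3.4, 4, 4.6, 5.2.
f(2.8) ≈ -0.6313, f(3.4) ≈ 0.4941, f(4) ≈ 0.9894, f(4.6) ≈ 0.2229, f(5.2) ≈ -0.8278.
Sum = Δx · [f(2.8) + f(3.4) + f(4) + f(4.6) + f(5.2)].
Sum ≈ 0.1484.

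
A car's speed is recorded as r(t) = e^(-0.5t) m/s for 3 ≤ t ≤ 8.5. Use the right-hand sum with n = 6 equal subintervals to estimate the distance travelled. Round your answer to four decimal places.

0.3293

Δt = (8.5 − 3)/6 = 11/12.
Right endpoints: 47/12, 29/6, 5.75, 20/3, 91/12, 8.5.
r(47/12) ≈ 0.1411, r(29/6) ≈ 0.0892, r(5.75) ≈ 0.0564, r(20/3) ≈ 0.0357, r(91/12) ≈ 0.0226, r(8.5) ≈ 0.0143.
Sum = Δt · [r(47/12) + r(29/6) + r(5.75) + ...].
Sum ≈ 0.3293.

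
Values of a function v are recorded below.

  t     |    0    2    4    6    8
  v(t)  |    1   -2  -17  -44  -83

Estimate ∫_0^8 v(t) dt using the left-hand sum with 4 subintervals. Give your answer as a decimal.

Δt = 2.
Sum = 2·[1 + (-2) + (-17) + (-44)] = -124.

-124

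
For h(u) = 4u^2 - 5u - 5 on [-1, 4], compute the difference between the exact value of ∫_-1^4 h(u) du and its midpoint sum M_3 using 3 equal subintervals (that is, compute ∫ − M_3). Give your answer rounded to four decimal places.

Exact integral: ∫_-1^4 h(u) du ≈ 24.166667.
M_3 ≈ 19.537037.
Error ≈ 24.166667 − 19.537037 ≈ 4.6296.

4.6296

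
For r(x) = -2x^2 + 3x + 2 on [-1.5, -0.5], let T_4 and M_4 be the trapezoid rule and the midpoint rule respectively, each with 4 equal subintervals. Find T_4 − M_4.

T_4 = -3.1875.
M_4 = -3.15625.
T_4 − M_4 = -0.03125.

-0.03125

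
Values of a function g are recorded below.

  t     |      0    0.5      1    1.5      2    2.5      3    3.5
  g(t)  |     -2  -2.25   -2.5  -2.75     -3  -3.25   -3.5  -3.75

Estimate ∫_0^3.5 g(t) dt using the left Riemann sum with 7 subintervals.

Δt = 0.5.
Sum = 0.5·[(-2) + (-2.25) + (-2.5) + (-2.75) + (-3) + (-3.25) + (-3.5)] = -9.625.

-9.625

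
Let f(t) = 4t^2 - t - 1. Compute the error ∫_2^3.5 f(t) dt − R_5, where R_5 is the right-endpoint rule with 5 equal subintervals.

-4.815

Exact integral: ∫_2^3.5 f(t) dt = 40.875.
R_5 = 45.69.
Error = 40.875 − 45.69 = -4.815.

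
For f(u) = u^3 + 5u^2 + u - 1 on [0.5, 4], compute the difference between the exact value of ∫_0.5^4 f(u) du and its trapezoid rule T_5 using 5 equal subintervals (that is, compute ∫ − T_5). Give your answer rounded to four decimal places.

Exact integral: ∫_0.5^4 f(u) du ≈ 174.817708.
T_5 = 178.17625.
Error ≈ 174.817708 − 178.17625 ≈ -3.3585.

-3.3585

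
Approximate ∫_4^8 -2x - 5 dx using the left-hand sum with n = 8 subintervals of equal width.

Δx = (8 − 4)/8 = 0.5.
Left endpoints: 4, 4.5, 5, 5.5, 6, 6.5, 7, 7.5.
f(4) = -13, f(4.5) = -14, f(5) = -15, f(5.5) = -16, f(6) = -17, f(6.5) = -18, f(7) = -19, f(7.5) = -20.
Sum = Δx · [f(4) + f(4.5) + f(5) + ...].
Sum = -66.

-66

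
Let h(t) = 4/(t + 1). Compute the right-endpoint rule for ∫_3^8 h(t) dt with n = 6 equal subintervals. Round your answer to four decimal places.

Δt = (8 − 3)/6 = 5/6.
Right endpoints: 23/6, 14/3, 5.5, 19/3, 43/6, 8.
h(23/6) = 24/29, h(14/3) = 12/17, h(5.5) = 8/13, h(19/3) = 6/11, h(43/6) = 24/49, h(8) = 4/9.
Sum = Δt · [h(23/6) + h(14/3) + h(5.5) + ...].
Sum ≈ 3.0238.

3.0238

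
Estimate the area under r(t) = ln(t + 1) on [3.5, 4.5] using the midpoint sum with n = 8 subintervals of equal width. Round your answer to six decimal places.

1.607793

Δt = (4.5 − 3.5)/8 = 0.125.
Midpoints: 3.5625, 3.6875, 3.8125, 3.9375, 4.0625, 4.1875, 4.3125, 4.4375.
r(3.5625) ≈ 1.517871, r(3.6875) ≈ 1.544899, r(3.8125) ≈ 1.571217, r(3.9375) ≈ 1.596859, r(4.0625) ≈ 1.621860, r(4.1875) ≈ 1.646252, r(4.3125) ≈ 1.670063, r(4.4375) ≈ 1.693319.
Sum = Δt · [r(3.5625) + r(3.6875) + r(3.8125) + ...].
Sum ≈ 1.607793.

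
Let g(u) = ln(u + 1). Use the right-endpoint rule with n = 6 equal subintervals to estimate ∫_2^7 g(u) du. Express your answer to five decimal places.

Δu = (7 − 2)/6 = 5/6.
Right endpoints: 17/6, 11/3, 4.5, 16/3, 37/6, 7.
g(17/6) ≈ 1.34373, g(11/3) ≈ 1.54045, g(4.5) ≈ 1.70475, g(16/3) ≈ 1.84583, g(37/6) ≈ 1.96944, g(7) ≈ 2.07944.
Sum = Δu · [g(17/6) + g(11/3) + g(4.5) + ...].
Sum ≈ 8.73636.

8.73636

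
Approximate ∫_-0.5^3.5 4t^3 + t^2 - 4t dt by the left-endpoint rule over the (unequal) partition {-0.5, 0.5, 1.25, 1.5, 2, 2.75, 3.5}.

87.59375

Subinterval widths: 1, 0.75, 0.25, 0.5, 0.75, 0.75.
Left endpoints: -0.5, 0.5, 1.25, 1.5, 2, 2.75.
f(-0.5) = 1.75, f(0.5) = -1.25, f(1.25) = 4.375, f(1.5) = 9.75, f(2) = 28, f(2.75) = 79.75.
Sum = Σ Δt_i · f(t_i).
Sum = 87.59375.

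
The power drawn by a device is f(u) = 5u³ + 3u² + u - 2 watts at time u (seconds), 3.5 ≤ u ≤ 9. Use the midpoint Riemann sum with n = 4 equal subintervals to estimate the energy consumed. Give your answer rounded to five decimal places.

Δu = (9 − 3.5)/4 = 1.375.
Midpoints: 4.1875, 5.5625, 6.9375, 8.3125.
f(4.1875) = 1728247/4096, f(5.5625) = 3919645/4096, f(6.9375) = 7449787/4096, f(8.3125) = 12638113/4096.
Sum = Δu · [f(4.1875) + f(5.5625) + f(6.9375) + f(8.3125)].
Sum ≈ 8639.33447.

8639.33447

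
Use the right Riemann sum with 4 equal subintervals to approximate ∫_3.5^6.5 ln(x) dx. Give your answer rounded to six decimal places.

5.008019

Δx = (6.5 − 3.5)/4 = 0.75.
Right endpoints: 4.25, 5, 5.75, 6.5.
f(4.25) ≈ 1.446919, f(5) ≈ 1.609438, f(5.75) ≈ 1.749200, f(6.5) ≈ 1.871802.
Sum = Δx · [f(4.25) + f(5) + f(5.75) + f(6.5)].
Sum ≈ 5.008019.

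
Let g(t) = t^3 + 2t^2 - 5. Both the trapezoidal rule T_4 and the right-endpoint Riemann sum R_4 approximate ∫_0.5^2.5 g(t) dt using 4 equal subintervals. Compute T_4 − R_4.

-6.875

T_4 = 10.625.
R_4 = 17.5.
T_4 − R_4 = -6.875.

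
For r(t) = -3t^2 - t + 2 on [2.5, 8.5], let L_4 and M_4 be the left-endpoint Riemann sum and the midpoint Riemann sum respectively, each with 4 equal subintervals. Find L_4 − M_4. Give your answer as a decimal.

L_4 = -473.25.
M_4 = -616.125.
L_4 − M_4 = 142.875.

142.875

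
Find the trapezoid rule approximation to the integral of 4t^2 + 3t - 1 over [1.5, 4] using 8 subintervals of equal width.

99.12109375

Δt = (4 − 1.5)/8 = 0.3125.
f(1.5) = 12.5, f(1.8125) = 17.578125, f(2.125) = 23.4375, f(2.4375) = 30.078125, f(2.75) = 37.5, f(3.0625) = 45.703125, f(3.375) = 54.6875, f(3.6875) = 64.453125, f(4) = 75.
T_8 = (Δt/2)·[f(t_0) + 2f(t_1) + ... + 2f(t_{7}) + f(t_8)].
Sum = 99.12109375.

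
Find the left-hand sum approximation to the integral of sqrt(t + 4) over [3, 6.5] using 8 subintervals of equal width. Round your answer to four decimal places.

Δt = (6.5 − 3)/8 = 0.4375.
Left endpoints: 3, 3.4375, 3.875, 4.3125, 4.75, 5.1875, 5.625, 6.0625.
f(3) ≈ 2.6458, f(3.4375) ≈ 2.7272, f(3.875) ≈ 2.8062, f(4.3125) ≈ 2.8831, f(4.75) ≈ 2.9580, f(5.1875) ≈ 3.0311, f(5.625) ≈ 3.1024, f(6.0625) ≈ 3.1721.
Sum = Δt · [f(3) + f(3.4375) + f(3.875) + ...].
Sum ≈ 10.2051.

10.2051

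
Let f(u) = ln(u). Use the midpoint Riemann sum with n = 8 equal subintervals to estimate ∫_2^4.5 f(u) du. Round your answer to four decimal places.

Δu = (4.5 − 2)/8 = 0.3125.
Midpoints: 2.15625, 2.46875, 2.78125, 3.09375, 3.40625, 3.71875, 4.03125, 4.34375.
f(2.15625) ≈ 0.7684, f(2.46875) ≈ 0.9037, f(2.78125) ≈ 1.0229, f(3.09375) ≈ 1.1294, f(3.40625) ≈ 1.2256, f(3.71875) ≈ 1.3134, f(4.03125) ≈ 1.3941, f(4.34375) ≈ 1.4687.
Sum = Δu · [f(2.15625) + f(2.46875) + f(2.78125) + ...].
Sum ≈ 2.8832.

2.8832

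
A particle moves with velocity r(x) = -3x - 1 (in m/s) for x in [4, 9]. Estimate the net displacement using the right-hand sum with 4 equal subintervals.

Δx = (9 − 4)/4 = 1.25.
Right endpoints: 5.25, 6.5, 7.75, 9.
r(5.25) = -16.75, r(6.5) = -20.5, r(7.75) = -24.25, r(9) = -28.
Sum = Δx · [r(5.25) + r(6.5) + r(7.75) + r(9)].
Sum = -111.875.

-111.875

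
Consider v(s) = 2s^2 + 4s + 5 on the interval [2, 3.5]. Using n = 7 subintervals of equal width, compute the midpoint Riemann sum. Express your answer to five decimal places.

Δs = (3.5 − 2)/7 = 3/14.
Midpoints: 59/28, 65/28, 71/28, 2.75, 83/28, 89/28, 95/28.
v(59/28) = 8745/392, v(65/28) = 9825/392, v(71/28) = 10977/392, v(2.75) = 31.125, v(83/28) = 13497/392, v(89/28) = 14865/392, v(95/28) = 16305/392.
Sum = Δs · [v(59/28) + v(65/28) + v(71/28) + ...].
Sum ≈ 47.23852.

47.23852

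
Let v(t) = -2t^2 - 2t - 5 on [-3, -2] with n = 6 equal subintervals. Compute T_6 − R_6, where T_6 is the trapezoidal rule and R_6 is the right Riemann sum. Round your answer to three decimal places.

-0.667

T_6 ≈ -12.67593.
R_6 ≈ -12.00926.
T_6 − R_6 ≈ -0.667.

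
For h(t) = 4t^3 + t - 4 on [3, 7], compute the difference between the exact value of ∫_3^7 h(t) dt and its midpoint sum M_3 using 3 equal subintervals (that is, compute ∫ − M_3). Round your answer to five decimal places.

35.55556

Exact integral: ∫_3^7 h(t) dt = 2324.
M_3 ≈ 2288.4444444.
Error ≈ 2324 − 2288.4444444 ≈ 35.55556.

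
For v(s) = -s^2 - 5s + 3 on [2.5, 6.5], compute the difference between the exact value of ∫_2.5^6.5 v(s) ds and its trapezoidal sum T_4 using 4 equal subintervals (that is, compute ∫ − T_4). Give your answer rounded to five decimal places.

0.66667

Exact integral: ∫_2.5^6.5 v(s) ds ≈ -164.3333333.
T_4 = -165.
Error ≈ -164.3333333 − (-165) ≈ 0.66667.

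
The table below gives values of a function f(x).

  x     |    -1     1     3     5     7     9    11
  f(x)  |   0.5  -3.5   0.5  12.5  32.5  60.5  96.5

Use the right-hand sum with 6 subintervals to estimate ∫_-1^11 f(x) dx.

Δx = 2.
Sum = 2·[(-3.5) + 0.5 + 12.5 + 32.5 + 60.5 + 96.5] = 398.

398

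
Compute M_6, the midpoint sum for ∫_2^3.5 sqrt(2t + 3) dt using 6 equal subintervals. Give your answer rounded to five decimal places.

4.36767

Δt = (3.5 − 2)/6 = 0.25.
Midpoints: 2.125, 2.375, 2.625, 2.875, 3.125, 3.375.
f(2.125) ≈ 2.69258, f(2.375) ≈ 2.78388, f(2.625) ≈ 2.87228, f(2.875) ≈ 2.95804, f(3.125) ≈ 3.04138, f(3.375) ≈ 3.12250.
Sum = Δt · [f(2.125) + f(2.375) + f(2.625) + ...].
Sum ≈ 4.36767.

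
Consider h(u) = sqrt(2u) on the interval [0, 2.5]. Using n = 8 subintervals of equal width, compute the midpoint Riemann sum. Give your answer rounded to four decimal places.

3.7400

Δu = (2.5 − 0)/8 = 0.3125.
Midpoints: 0.15625, 0.46875, 0.78125, 1.09375, 1.40625, 1.71875, 2.03125, 2.34375.
h(0.15625) ≈ 0.5590, h(0.46875) ≈ 0.9682, h(0.78125) ≈ 1.2500, h(1.09375) ≈ 1.4790, h(1.40625) ≈ 1.6771, h(1.71875) ≈ 1.8540, h(2.03125) ≈ 2.0156, h(2.34375) ≈ 2.1651.
Sum = Δu · [h(0.15625) + h(0.46875) + h(0.78125) + ...].
Sum ≈ 3.7400.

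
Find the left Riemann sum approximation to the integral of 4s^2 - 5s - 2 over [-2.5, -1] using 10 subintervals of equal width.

Δs = (-1 − (-2.5))/10 = 0.15.
Left endpoints: -2.5, -2.35, -2.2, -2.05, -1.9, -1.75, -1.6, -1.45, -1.3, -1.15.
f(-2.5) = 35.5, f(-2.35) = 31.84, f(-2.2) = 28.36, f(-2.05) = 25.06, f(-1.9) = 21.94, f(-1.75) = 19, f(-1.6) = 16.24, f(-1.45) = 13.66, f(-1.3) = 11.26, f(-1.15) = 9.04.
Sum = Δs · [f(-2.5) + f(-2.35) + f(-2.2) + ...].
Sum = 31.785.

31.785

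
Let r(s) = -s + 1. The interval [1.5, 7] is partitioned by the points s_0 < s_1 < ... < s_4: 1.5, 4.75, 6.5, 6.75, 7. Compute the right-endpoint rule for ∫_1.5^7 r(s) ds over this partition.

-24.75

Subinterval widths: 3.25, 1.75, 0.25, 0.25.
Right endpoints: 4.75, 6.5, 6.75, 7.
r(4.75) = -3.75, r(6.5) = -5.5, r(6.75) = -5.75, r(7) = -6.
Sum = Σ Δs_i · r(s_i).
Sum = -24.75.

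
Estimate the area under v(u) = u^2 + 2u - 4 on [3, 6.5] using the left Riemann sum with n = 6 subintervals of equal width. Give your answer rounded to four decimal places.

Δu = (6.5 − 3)/6 = 7/12.
Left endpoints: 3, 43/12, 25/6, 4.75, 16/3, 71/12.
v(3) = 11, v(43/12) = 2305/144, v(25/6) = 781/36, v(4.75) = 28.0625, v(16/3) = 316/9, v(71/12) = 6169/144.
Sum = Δu · [v(3) + v(43/12) + v(25/6) + ...].
Sum ≈ 90.2506.

90.2506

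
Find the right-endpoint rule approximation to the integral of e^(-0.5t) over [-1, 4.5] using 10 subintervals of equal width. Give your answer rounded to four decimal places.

Δt = (4.5 − (-1))/10 = 0.55.
Right endpoints: -0.45, 0.1, 0.65, 1.2, 1.75, 2.3, 2.85, 3.4, 3.95, 4.5.
f(-0.45) ≈ 1.2523, f(0.1) ≈ 0.9512, f(0.65) ≈ 0.7225, f(1.2) ≈ 0.5488, f(1.75) ≈ 0.4169, f(2.3) ≈ 0.3166, f(2.85) ≈ 0.2405, f(3.4) ≈ 0.1827, f(3.95) ≈ 0.1388, f(4.5) ≈ 0.1054.
Sum = Δt · [f(-0.45) + f(0.1) + f(0.65) + ...].
Sum ≈ 2.6817.

2.6817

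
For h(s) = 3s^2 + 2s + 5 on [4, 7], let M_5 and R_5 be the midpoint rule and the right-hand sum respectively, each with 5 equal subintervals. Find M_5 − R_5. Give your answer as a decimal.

-32.31

M_5 = 326.73.
R_5 = 359.04.
M_5 − R_5 = -32.31.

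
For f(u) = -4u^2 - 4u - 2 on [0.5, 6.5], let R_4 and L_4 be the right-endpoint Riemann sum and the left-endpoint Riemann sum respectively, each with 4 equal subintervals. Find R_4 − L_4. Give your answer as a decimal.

-288

R_4 = -615.
L_4 = -327.
R_4 − L_4 = -288.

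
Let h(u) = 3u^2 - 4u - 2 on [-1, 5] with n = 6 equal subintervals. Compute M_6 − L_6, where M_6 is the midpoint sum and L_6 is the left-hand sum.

M_6 = 64.5.
L_6 = 45.
M_6 − L_6 = 19.5.

19.5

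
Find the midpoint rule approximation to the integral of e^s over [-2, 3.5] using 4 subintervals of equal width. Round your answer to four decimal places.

30.5185

Δs = (3.5 − (-2))/4 = 1.375.
Midpoints: -1.3125, 0.0625, 1.4375, 2.8125.
f(-1.3125) ≈ 0.2691, f(0.0625) ≈ 1.0645, f(1.4375) ≈ 4.2102, f(2.8125) ≈ 16.6515.
Sum = Δs · [f(-1.3125) + f(0.0625) + f(1.4375) + f(2.8125)].
Sum ≈ 30.5185.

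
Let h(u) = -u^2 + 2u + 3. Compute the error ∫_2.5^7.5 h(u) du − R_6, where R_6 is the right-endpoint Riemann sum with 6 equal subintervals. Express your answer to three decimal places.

Exact integral: ∫_2.5^7.5 h(u) du ≈ -70.41667.
R_6 ≈ -87.66204.
Error ≈ -70.41667 − (-87.66204) ≈ 17.245.

17.245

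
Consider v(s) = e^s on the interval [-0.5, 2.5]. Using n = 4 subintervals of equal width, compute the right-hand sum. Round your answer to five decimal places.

16.45455

Δs = (2.5 − (-0.5))/4 = 0.75.
Right endpoints: 0.25, 1, 1.75, 2.5.
v(0.25) ≈ 1.28403, v(1) ≈ 2.71828, v(1.75) ≈ 5.75460, v(2.5) ≈ 12.18249.
Sum = Δs · [v(0.25) + v(1) + v(1.75) + v(2.5)].
Sum ≈ 16.45455.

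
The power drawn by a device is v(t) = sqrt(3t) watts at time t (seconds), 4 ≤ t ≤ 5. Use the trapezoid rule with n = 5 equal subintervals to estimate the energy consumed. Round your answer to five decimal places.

3.67219

Δt = (5 − 4)/5 = 0.2.
v(4) ≈ 3.46410, v(4.2) ≈ 3.54965, v(4.4) ≈ 3.63318, v(4.6) ≈ 3.71484, v(4.8) ≈ 3.79473, v(5) ≈ 3.87298.
T_5 = (Δt/2)·[v(t_0) + 2v(t_1) + ... + 2v(t_{4}) + v(t_5)].
Sum ≈ 3.67219.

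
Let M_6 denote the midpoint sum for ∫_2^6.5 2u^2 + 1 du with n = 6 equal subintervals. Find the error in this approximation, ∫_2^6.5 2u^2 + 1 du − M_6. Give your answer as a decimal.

Exact integral: ∫_2^6.5 f(u) du = 182.25.
M_6 = 181.828125.
Error = 182.25 − 181.828125 = 0.421875.

0.421875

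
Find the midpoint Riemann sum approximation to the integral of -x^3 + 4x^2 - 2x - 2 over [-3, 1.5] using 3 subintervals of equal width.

51.9609375

Δx = (1.5 − (-3))/3 = 1.5.
Midpoints: -2.25, -0.75, 0.75.
f(-2.25) = 34.140625, f(-0.75) = 2.171875, f(0.75) = -1.671875.
Sum = Δx · [f(-2.25) + f(-0.75) + f(0.75)].
Sum = 51.9609375.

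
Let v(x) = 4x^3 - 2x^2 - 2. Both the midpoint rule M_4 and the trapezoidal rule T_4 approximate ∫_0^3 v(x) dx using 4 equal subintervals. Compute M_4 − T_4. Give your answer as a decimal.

-6.75

M_4 = 54.75.
T_4 = 61.5.
M_4 − T_4 = -6.75.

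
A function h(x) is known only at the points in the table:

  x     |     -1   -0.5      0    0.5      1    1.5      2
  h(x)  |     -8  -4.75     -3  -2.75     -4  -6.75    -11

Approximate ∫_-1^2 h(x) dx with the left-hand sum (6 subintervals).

Δx = 0.5.
Sum = 0.5·[(-8) + (-4.75) + (-3) + (-2.75) + (-4) + (-6.75)] = -14.625.

-14.625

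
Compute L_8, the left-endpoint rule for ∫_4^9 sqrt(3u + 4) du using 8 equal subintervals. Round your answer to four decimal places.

Δu = (9 − 4)/8 = 0.625.
Left endpoints: 4, 4.625, 5.25, 5.875, 6.5, 7.125, 7.75, 8.375.
f(4) ≈ 4.0000, f(4.625) ≈ 4.2279, f(5.25) ≈ 4.4441, f(5.875) ≈ 4.6503, f(6.5) ≈ 4.8477, f(7.125) ≈ 5.0374, f(7.75) ≈ 5.2202, f(8.375) ≈ 5.3968.
Sum = Δu · [f(4) + f(4.625) + f(5.25) + ...].
Sum ≈ 23.6401.

23.6401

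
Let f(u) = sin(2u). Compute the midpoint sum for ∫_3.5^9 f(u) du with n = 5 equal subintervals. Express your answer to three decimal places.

Δu = (9 − 3.5)/5 = 1.1.
Midpoints: 4.05, 5.15, 6.25, 7.35, 8.45.
f(4.05) ≈ 0.970, f(5.15) ≈ -0.768, f(6.25) ≈ -0.066, f(7.35) ≈ 0.846, f(8.45) ≈ -0.929.
Sum = Δu · [f(4.05) + f(5.15) + f(6.25) + f(7.35) + f(8.45)].
Sum ≈ 0.058.

0.058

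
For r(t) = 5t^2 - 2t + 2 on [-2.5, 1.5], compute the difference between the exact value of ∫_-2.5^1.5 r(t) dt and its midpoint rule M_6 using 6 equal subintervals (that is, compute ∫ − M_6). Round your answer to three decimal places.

Exact integral: ∫_-2.5^1.5 r(t) dt ≈ 43.66667.
M_6 ≈ 42.92593.
Error ≈ 43.66667 − 42.92593 ≈ 0.741.

0.741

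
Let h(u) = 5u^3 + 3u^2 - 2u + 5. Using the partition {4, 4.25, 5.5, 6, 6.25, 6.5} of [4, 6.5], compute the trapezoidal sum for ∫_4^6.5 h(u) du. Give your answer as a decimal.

Subinterval widths: 0.25, 1.25, 0.5, 0.25, 0.25.
h(4) = 365, h(4.25) = 434.515625, h(5.5) = 916.625, h(6) = 1181, h(6.25) = 1330.390625, h(6.5) = 1491.875.
On each subinterval the trapezoid contributes (Δu_i/2)·[h(u_{i-1}) + h(u_i)].
Sum = 2135.515625.

2135.515625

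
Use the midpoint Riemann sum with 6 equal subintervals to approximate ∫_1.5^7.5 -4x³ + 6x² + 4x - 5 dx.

Δx = (7.5 − 1.5)/6 = 1.
Midpoints: 2, 3, 4, 5, 6, 7.
f(2) = -5, f(3) = -47, f(4) = -149, f(5) = -335, f(6) = -629, f(7) = -1055.
Sum = Δx · [f(2) + f(3) + f(4) + ...].
Sum = -2220.

-2220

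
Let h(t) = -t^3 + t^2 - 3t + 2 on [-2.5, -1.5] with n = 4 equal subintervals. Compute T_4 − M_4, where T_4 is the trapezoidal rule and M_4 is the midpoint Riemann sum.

T_4 = 20.65625.
M_4 = 20.546875.
T_4 − M_4 = 0.109375.

0.109375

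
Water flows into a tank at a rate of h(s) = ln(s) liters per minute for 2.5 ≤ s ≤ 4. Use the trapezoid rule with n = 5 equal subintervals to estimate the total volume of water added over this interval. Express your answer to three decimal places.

Δs = (4 − 2.5)/5 = 0.3.
h(2.5) ≈ 0.916, h(2.8) ≈ 1.030, h(3.1) ≈ 1.131, h(3.4) ≈ 1.224, h(3.7) ≈ 1.308, h(4) ≈ 1.386.
T_5 = (Δs/2)·[h(s_0) + 2h(s_1) + ... + 2h(s_{4}) + h(s_5)].
Sum ≈ 1.753.

1.753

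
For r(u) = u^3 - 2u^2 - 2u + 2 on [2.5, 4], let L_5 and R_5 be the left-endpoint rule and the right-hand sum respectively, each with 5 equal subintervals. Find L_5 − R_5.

L_5 = 11.5275.
R_5 = 19.29.
L_5 − R_5 = -7.7625.

-7.7625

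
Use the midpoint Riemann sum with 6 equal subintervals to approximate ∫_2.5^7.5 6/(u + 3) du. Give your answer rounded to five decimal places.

Δu = (7.5 − 2.5)/6 = 5/6.
Midpoints: 35/12, 3.75, 55/12, 65/12, 6.25, 85/12.
f(35/12) = 72/71, f(3.75) = 8/9, f(55/12) = 72/91, f(65/12) = 72/101, f(6.25) = 24/37, f(85/12) = 72/121.
Sum = Δu · [f(35/12) + f(3.75) + f(55/12) + ...].
Sum ≈ 3.87562.

3.87562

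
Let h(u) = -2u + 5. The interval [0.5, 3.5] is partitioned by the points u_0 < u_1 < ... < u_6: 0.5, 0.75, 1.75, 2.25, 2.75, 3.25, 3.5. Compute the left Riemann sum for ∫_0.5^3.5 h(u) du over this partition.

4.875

Subinterval widths: 0.25, 1, 0.5, 0.5, 0.5, 0.25.
Left endpoints: 0.5, 0.75, 1.75, 2.25, 2.75, 3.25.
h(0.5) = 4, h(0.75) = 3.5, h(1.75) = 1.5, h(2.25) = 0.5, h(2.75) = -0.5, h(3.25) = -1.5.
Sum = Σ Δu_i · h(u_i).
Sum = 4.875.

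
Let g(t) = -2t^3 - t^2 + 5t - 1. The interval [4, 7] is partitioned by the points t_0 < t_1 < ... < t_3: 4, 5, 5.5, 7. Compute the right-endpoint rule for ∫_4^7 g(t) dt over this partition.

Subinterval widths: 1, 0.5, 1.5.
Right endpoints: 5, 5.5, 7.
g(5) = -251, g(5.5) = -336.5, g(7) = -701.
Sum = Σ Δt_i · g(t_i).
Sum = -1470.75.

-1470.75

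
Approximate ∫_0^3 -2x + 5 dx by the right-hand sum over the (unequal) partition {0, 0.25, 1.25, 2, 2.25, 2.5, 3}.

4

Subinterval widths: 0.25, 1, 0.75, 0.25, 0.25, 0.5.
Right endpoints: 0.25, 1.25, 2, 2.25, 2.5, 3.
f(0.25) = 4.5, f(1.25) = 2.5, f(2) = 1, f(2.25) = 0.5, f(2.5) = 0, f(3) = -1.
Sum = Σ Δx_i · f(x_i).
Sum = 4.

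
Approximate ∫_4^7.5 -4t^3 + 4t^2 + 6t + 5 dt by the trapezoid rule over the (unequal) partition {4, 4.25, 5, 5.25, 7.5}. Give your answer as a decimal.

-2434.171875

Subinterval widths: 0.25, 0.75, 0.25, 2.25.
f(4) = -163, f(4.25) = -204.3125, f(5) = -365, f(5.25) = -432.0625, f(7.5) = -1412.5.
On each subinterval the trapezoid contributes (Δt_i/2)·[f(t_{i-1}) + f(t_i)].
Sum = -2434.171875.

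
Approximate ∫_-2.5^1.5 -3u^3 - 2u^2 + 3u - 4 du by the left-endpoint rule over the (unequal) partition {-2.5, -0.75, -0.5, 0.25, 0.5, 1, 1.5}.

Subinterval widths: 1.75, 0.25, 0.75, 0.25, 0.5, 0.5.
Left endpoints: -2.5, -0.75, -0.5, 0.25, 0.5, 1.
f(-2.5) = 22.875, f(-0.75) = -6.109375, f(-0.5) = -5.625, f(0.25) = -3.421875, f(0.5) = -3.375, f(1) = -6.
Sum = Σ Δu_i · f(u_i).
Sum = 28.7421875.

28.7421875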